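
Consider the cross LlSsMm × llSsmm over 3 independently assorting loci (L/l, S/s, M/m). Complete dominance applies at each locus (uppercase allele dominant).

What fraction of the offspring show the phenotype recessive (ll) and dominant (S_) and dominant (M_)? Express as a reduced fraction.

LlSsMm gametes: LSM×1, LSm×1, LsM×1, Lsm×1, lSM×1, lSm×1, lsM×1, lsm×1
llSsmm gametes: lSm×4, lsm×4
LlSsMm×llSsmm grid (8·8=64): LlSSMm=4 LlSSmm=4 LlSsMm=8 LlSsmm=8 LlssMm=4 Llssmm=4 llSSMm=4 llSSmm=4 llSsMm=8 llSsmm=8 llssMm=4 llssmm=4
ll S_ M_ hits 12/64; gcd=4; 12÷4/64÷4 = 3/16

P(ll S_ M_) = 3/16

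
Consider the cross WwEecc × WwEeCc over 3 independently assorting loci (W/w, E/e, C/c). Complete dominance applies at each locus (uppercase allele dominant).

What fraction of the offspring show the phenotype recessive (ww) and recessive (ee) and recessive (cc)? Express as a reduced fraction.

WwEecc gametes: WEc×2, Wec×2, wEc×2, wec×2
WwEeCc gametes: WEC×1, WEc×1, WeC×1, Wec×1, wEC×1, wEc×1, weC×1, wec×1
WwEecc×WwEeCc grid (8·8=64): WWEECc=2 WWEEcc=2 WWEeCc=4 WWEecc=4 WWeeCc=2 WWeecc=2 WwEECc=4 WwEEcc=4 WwEeCc=8 WwEecc=8 WweeCc=4 Wweecc=4 wwEECc=2 wwEEcc=2 wwEeCc=4 wwEecc=4 wweeCc=2 wweecc=2
ww ee cc hits 2/64; gcd=2; 2÷2/64÷2 = 1/32

P(ww ee cc) = 1/32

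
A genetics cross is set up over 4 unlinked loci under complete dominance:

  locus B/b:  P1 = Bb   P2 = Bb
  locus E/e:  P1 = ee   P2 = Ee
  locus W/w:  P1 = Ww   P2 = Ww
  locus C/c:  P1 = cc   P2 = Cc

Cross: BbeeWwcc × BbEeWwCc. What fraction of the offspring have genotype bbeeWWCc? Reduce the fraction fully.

P(bbeeWWCc) = 1/64

BbeeWwcc gametes: BeWc×4, Bewc×4, beWc×4, bewc×4
BbEeWwCc gametes: BEWC×1, BEWc×1, BEwC×1, BEwc×1, BeWC×1, BeWc×1, BewC×1, Bewc×1, bEWC×1, bEWc×1, bEwC×1, bEwc×1, beWC×1, beWc×1, bewC×1, bewc×1
BbeeWwcc×BbEeWwCc grid (16·16=256): BBEeWWCc=4 BBEeWWcc=4 BBEeWwCc=8 BBEeWwcc=8 BBEewwCc=4 BBEewwcc=4 BBeeWWCc=4 BBeeWWcc=4 BBeeWwCc=8 BBeeWwcc=8 BBeewwCc=4 BBeewwcc=4 BbEeWWCc=8 BbEeWWcc=8 BbEeWwCc=16 BbEeWwcc=16 BbEewwCc=8 BbEewwcc=8 BbeeWWCc=8 BbeeWWcc=8 BbeeWwCc=16 BbeeWwcc=16 BbeewwCc=8 Bbeewwcc=8 bbEeWWCc=4 bbEeWWcc=4 bbEeWwCc=8 bbEeWwcc=8 bbEewwCc=4 bbEewwcc=4 bbeeWWCc=4 bbeeWWcc=4 bbeeWwCc=8 bbeeWwcc=8 bbeewwCc=4 bbeewwcc=4
bbeeWWCc hits 4/256; gcd=4; 4÷4/256÷4 = 1/64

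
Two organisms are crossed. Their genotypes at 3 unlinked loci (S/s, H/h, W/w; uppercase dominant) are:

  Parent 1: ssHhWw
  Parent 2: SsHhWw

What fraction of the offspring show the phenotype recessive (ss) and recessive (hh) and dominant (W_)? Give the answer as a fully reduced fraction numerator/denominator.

P(ss hh W_) = 3/32

ssHhWw gametes: sHW×2, sHw×2, shW×2, shw×2
SsHhWw gametes: SHW×1, SHw×1, ShW×1, Shw×1, sHW×1, sHw×1, shW×1, shw×1
ssHhWw×SsHhWw grid (8·8=64): SsHHWW=2 SsHHWw=4 SsHHww=2 SsHhWW=4 SsHhWw=8 SsHhww=4 SshhWW=2 SshhWw=4 Sshhww=2 ssHHWW=2 ssHHWw=4 ssHHww=2 ssHhWW=4 ssHhWw=8 ssHhww=4 sshhWW=2 sshhWw=4 sshhww=2
ss hh W_ hits 6/64; gcd=2; 6÷2/64÷2 = 3/32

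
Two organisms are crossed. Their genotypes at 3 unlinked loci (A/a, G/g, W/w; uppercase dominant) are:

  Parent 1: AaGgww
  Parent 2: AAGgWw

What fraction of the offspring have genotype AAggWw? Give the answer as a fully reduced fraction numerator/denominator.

AaGgww gametes: AGw×2, Agw×2, aGw×2, agw×2
AAGgWw gametes: AGW×2, AGw×2, AgW×2, Agw×2
AaGgww×AAGgWw grid (8·8=64): AAGGWw=4 AAGGww=4 AAGgWw=8 AAGgww=8 AAggWw=4 AAggww=4 AaGGWw=4 AaGGww=4 AaGgWw=8 AaGgww=8 AaggWw=4 Aaggww=4
AAggWw hits 4/64; gcd=4; 4÷4/64÷4 = 1/16

P(AAggWw) = 1/16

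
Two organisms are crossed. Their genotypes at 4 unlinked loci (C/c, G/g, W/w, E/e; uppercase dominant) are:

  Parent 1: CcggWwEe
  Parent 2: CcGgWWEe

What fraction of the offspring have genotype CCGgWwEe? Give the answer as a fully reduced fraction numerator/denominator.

P(CCGgWwEe) = 1/32

CcggWwEe gametes: CgWE×2, CgWe×2, CgwE×2, Cgwe×2, cgWE×2, cgWe×2, cgwE×2, cgwe×2
CcGgWWEe gametes: CGWE×2, CGWe×2, CgWE×2, CgWe×2, cGWE×2, cGWe×2, cgWE×2, cgWe×2
CcggWwEe×CcGgWWEe grid (16·16=256): CCGgWWEE=4 CCGgWWEe=8 CCGgWWee=4 CCGgWwEE=4 CCGgWwEe=8 CCGgWwee=4 CCggWWEE=4 CCggWWEe=8 CCggWWee=4 CCggWwEE=4 CCggWwEe=8 CCggWwee=4 CcGgWWEE=8 CcGgWWEe=16 CcGgWWee=8 CcGgWwEE=8 CcGgWwEe=16 CcGgWwee=8 CcggWWEE=8 CcggWWEe=16 CcggWWee=8 CcggWwEE=8 CcggWwEe=16 CcggWwee=8 ccGgWWEE=4 ccGgWWEe=8 ccGgWWee=4 ccGgWwEE=4 ccGgWwEe=8 ccGgWwee=4 ccggWWEE=4 ccggWWEe=8 ccggWWee=4 ccggWwEE=4 ccggWwEe=8 ccggWwee=4
CCGgWwEe hits 8/256; gcd=8; 8÷8/256÷8 = 1/32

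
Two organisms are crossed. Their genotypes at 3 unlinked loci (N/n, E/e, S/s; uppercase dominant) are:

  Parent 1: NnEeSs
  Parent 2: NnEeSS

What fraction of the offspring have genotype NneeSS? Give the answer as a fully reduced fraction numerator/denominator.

NnEeSs gametes: NES×1, NEs×1, NeS×1, Nes×1, nES×1, nEs×1, neS×1, nes×1
NnEeSS gametes: NES×2, NeS×2, nES×2, neS×2
NnEeSs×NnEeSS grid (8·8=64): NNEESS=2 NNEESs=2 NNEeSS=4 NNEeSs=4 NNeeSS=2 NNeeSs=2 NnEESS=4 NnEESs=4 NnEeSS=8 NnEeSs=8 NneeSS=4 NneeSs=4 nnEESS=2 nnEESs=2 nnEeSS=4 nnEeSs=4 nneeSS=2 nneeSs=2
NneeSS hits 4/64; gcd=4; 4÷4/64÷4 = 1/16

P(NneeSS) = 1/16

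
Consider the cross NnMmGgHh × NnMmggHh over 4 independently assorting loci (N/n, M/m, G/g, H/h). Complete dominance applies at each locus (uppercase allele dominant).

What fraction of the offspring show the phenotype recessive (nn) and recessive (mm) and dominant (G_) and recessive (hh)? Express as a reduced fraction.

NnMmGgHh gametes: NMGH×1, NMGh×1, NMgH×1, NMgh×1, NmGH×1, NmGh×1, NmgH×1, Nmgh×1, nMGH×1, nMGh×1, nMgH×1, nMgh×1, nmGH×1, nmGh×1, nmgH×1, nmgh×1
NnMmggHh gametes: NMgH×2, NMgh×2, NmgH×2, Nmgh×2, nMgH×2, nMgh×2, nmgH×2, nmgh×2
NnMmGgHh×NnMmggHh grid (16·16=256): NNMMGgHH=2 NNMMGgHh=4 NNMMGghh=2 NNMMggHH=2 NNMMggHh=4 NNMMgghh=2 NNMmGgHH=4 NNMmGgHh=8 NNMmGghh=4 NNMmggHH=4 NNMmggHh=8 NNMmgghh=4 NNmmGgHH=2 NNmmGgHh=4 NNmmGghh=2 NNmmggHH=2 NNmmggHh=4 NNmmgghh=2 NnMMGgHH=4 NnMMGgHh=8 NnMMGghh=4 NnMMggHH=4 NnMMggHh=8 NnMMgghh=4 NnMmGgHH=8 NnMmGgHh=16 NnMmGghh=8 NnMmggHH=8 NnMmggHh=16 NnMmgghh=8 NnmmGgHH=4 NnmmGgHh=8 NnmmGghh=4 NnmmggHH=4 NnmmggHh=8 Nnmmgghh=4 nnMMGgHH=2 nnMMGgHh=4 nnMMGghh=2 nnMMggHH=2 nnMMggHh=4 nnMMgghh=2 nnMmGgHH=4 nnMmGgHh=8 nnMmGghh=4 nnMmggHH=4 nnMmggHh=8 nnMmgghh=4 nnmmGgHH=2 nnmmGgHh=4 nnmmGghh=2 nnmmggHH=2 nnmmggHh=4 nnmmgghh=2
nn mm G_ hh hits 2/256; gcd=2; 2÷2/256÷2 = 1/128

P(nn mm G_ hh) = 1/128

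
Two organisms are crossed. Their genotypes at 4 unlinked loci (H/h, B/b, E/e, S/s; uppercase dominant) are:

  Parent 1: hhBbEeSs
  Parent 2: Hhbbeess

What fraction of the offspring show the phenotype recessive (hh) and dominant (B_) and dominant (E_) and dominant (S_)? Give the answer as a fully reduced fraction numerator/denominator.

hhBbEeSs gametes: hBES×2, hBEs×2, hBeS×2, hBes×2, hbES×2, hbEs×2, hbeS×2, hbes×2
Hhbbeess gametes: Hbes×8, hbes×8
hhBbEeSs×Hhbbeess grid (16·16=256): HhBbEeSs=16 HhBbEess=16 HhBbeeSs=16 HhBbeess=16 HhbbEeSs=16 HhbbEess=16 HhbbeeSs=16 Hhbbeess=16 hhBbEeSs=16 hhBbEess=16 hhBbeeSs=16 hhBbeess=16 hhbbEeSs=16 hhbbEess=16 hhbbeeSs=16 hhbbeess=16
hh B_ E_ S_ hits 16/256; gcd=16; 16÷16/256÷16 = 1/16

P(hh B_ E_ S_) = 1/16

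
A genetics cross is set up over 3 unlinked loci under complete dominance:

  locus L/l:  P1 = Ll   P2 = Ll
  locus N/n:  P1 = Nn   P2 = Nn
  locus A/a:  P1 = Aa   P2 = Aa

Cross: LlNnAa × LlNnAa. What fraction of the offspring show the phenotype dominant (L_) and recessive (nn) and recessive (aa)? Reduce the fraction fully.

LlNnAa gametes: LNA×1, LNa×1, LnA×1, Lna×1, lNA×1, lNa×1, lnA×1, lna×1
LlNnAa gametes: LNA×1, LNa×1, LnA×1, Lna×1, lNA×1, lNa×1, lnA×1, lna×1
LlNnAa×LlNnAa grid (8·8=64): LLNNAA=1 LLNNAa=2 LLNNaa=1 LLNnAA=2 LLNnAa=4 LLNnaa=2 LLnnAA=1 LLnnAa=2 LLnnaa=1 LlNNAA=2 LlNNAa=4 LlNNaa=2 LlNnAA=4 LlNnAa=8 LlNnaa=4 LlnnAA=2 LlnnAa=4 Llnnaa=2 llNNAA=1 llNNAa=2 llNNaa=1 llNnAA=2 llNnAa=4 llNnaa=2 llnnAA=1 llnnAa=2 llnnaa=1
L_ nn aa hits 3/64; gcd=1; 3÷1/64÷1 = 3/64

P(L_ nn aa) = 3/64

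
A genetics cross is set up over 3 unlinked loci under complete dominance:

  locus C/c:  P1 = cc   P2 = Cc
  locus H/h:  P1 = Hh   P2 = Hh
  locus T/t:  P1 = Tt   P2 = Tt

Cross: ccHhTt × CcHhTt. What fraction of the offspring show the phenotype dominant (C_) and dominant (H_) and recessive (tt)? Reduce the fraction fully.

ccHhTt gametes: cHT×2, cHt×2, chT×2, cht×2
CcHhTt gametes: CHT×1, CHt×1, ChT×1, Cht×1, cHT×1, cHt×1, chT×1, cht×1
ccHhTt×CcHhTt grid (8·8=64): CcHHTT=2 CcHHTt=4 CcHHtt=2 CcHhTT=4 CcHhTt=8 CcHhtt=4 CchhTT=2 CchhTt=4 Cchhtt=2 ccHHTT=2 ccHHTt=4 ccHHtt=2 ccHhTT=4 ccHhTt=8 ccHhtt=4 cchhTT=2 cchhTt=4 cchhtt=2
C_ H_ tt hits 6/64; gcd=2; 6÷2/64÷2 = 3/32

P(C_ H_ tt) = 3/32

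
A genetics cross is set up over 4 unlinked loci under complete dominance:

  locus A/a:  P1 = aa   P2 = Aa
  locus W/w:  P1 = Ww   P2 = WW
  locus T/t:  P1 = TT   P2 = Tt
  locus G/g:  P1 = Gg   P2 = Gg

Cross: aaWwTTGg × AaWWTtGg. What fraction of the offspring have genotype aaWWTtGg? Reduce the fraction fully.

P(aaWWTtGg) = 1/16

aaWwTTGg gametes: aWTG×4, aWTg×4, awTG×4, awTg×4
AaWWTtGg gametes: AWTG×2, AWTg×2, AWtG×2, AWtg×2, aWTG×2, aWTg×2, aWtG×2, aWtg×2
aaWwTTGg×AaWWTtGg grid (16·16=256): AaWWTTGG=8 AaWWTTGg=16 AaWWTTgg=8 AaWWTtGG=8 AaWWTtGg=16 AaWWTtgg=8 AaWwTTGG=8 AaWwTTGg=16 AaWwTTgg=8 AaWwTtGG=8 AaWwTtGg=16 AaWwTtgg=8 aaWWTTGG=8 aaWWTTGg=16 aaWWTTgg=8 aaWWTtGG=8 aaWWTtGg=16 aaWWTtgg=8 aaWwTTGG=8 aaWwTTGg=16 aaWwTTgg=8 aaWwTtGG=8 aaWwTtGg=16 aaWwTtgg=8
aaWWTtGg hits 16/256; gcd=16; 16÷16/256÷16 = 1/16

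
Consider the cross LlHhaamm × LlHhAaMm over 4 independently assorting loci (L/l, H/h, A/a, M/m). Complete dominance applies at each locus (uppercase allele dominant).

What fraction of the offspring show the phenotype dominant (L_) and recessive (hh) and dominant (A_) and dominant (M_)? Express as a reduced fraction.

P(L_ hh A_ M_) = 3/64

LlHhaamm gametes: LHam×4, Lham×4, lHam×4, lham×4
LlHhAaMm gametes: LHAM×1, LHAm×1, LHaM×1, LHam×1, LhAM×1, LhAm×1, LhaM×1, Lham×1, lHAM×1, lHAm×1, lHaM×1, lHam×1, lhAM×1, lhAm×1, lhaM×1, lham×1
LlHhaamm×LlHhAaMm grid (16·16=256): LLHHAaMm=4 LLHHAamm=4 LLHHaaMm=4 LLHHaamm=4 LLHhAaMm=8 LLHhAamm=8 LLHhaaMm=8 LLHhaamm=8 LLhhAaMm=4 LLhhAamm=4 LLhhaaMm=4 LLhhaamm=4 LlHHAaMm=8 LlHHAamm=8 LlHHaaMm=8 LlHHaamm=8 LlHhAaMm=16 LlHhAamm=16 LlHhaaMm=16 LlHhaamm=16 LlhhAaMm=8 LlhhAamm=8 LlhhaaMm=8 Llhhaamm=8 llHHAaMm=4 llHHAamm=4 llHHaaMm=4 llHHaamm=4 llHhAaMm=8 llHhAamm=8 llHhaaMm=8 llHhaamm=8 llhhAaMm=4 llhhAamm=4 llhhaaMm=4 llhhaamm=4
L_ hh A_ M_ hits 12/256; gcd=4; 12÷4/256÷4 = 3/64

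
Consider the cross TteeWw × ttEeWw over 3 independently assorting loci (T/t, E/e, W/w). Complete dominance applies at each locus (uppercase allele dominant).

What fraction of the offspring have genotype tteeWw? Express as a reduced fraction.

P(tteeWw) = 1/8

TteeWw gametes: TeW×2, Tew×2, teW×2, tew×2
ttEeWw gametes: tEW×2, tEw×2, teW×2, tew×2
TteeWw×ttEeWw grid (8·8=64): TtEeWW=4 TtEeWw=8 TtEeww=4 TteeWW=4 TteeWw=8 Tteeww=4 ttEeWW=4 ttEeWw=8 ttEeww=4 tteeWW=4 tteeWw=8 tteeww=4
tteeWw hits 8/64; gcd=8; 8÷8/64÷8 = 1/8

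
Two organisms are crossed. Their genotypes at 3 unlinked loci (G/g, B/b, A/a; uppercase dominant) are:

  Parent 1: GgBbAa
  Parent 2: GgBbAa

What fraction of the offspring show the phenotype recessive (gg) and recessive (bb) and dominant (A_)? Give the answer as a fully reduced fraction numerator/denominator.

P(gg bb A_) = 3/64

GgBbAa gametes: GBA×1, GBa×1, GbA×1, Gba×1, gBA×1, gBa×1, gbA×1, gba×1
GgBbAa gametes: GBA×1, GBa×1, GbA×1, Gba×1, gBA×1, gBa×1, gbA×1, gba×1
GgBbAa×GgBbAa grid (8·8=64): GGBBAA=1 GGBBAa=2 GGBBaa=1 GGBbAA=2 GGBbAa=4 GGBbaa=2 GGbbAA=1 GGbbAa=2 GGbbaa=1 GgBBAA=2 GgBBAa=4 GgBBaa=2 GgBbAA=4 GgBbAa=8 GgBbaa=4 GgbbAA=2 GgbbAa=4 Ggbbaa=2 ggBBAA=1 ggBBAa=2 ggBBaa=1 ggBbAA=2 ggBbAa=4 ggBbaa=2 ggbbAA=1 ggbbAa=2 ggbbaa=1
gg bb A_ hits 3/64; gcd=1; 3÷1/64÷1 = 3/64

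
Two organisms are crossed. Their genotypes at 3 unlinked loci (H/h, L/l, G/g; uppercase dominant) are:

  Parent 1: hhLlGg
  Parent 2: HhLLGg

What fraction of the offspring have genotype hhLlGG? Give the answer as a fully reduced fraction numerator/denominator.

hhLlGg gametes: hLG×2, hLg×2, hlG×2, hlg×2
HhLLGg gametes: HLG×2, HLg×2, hLG×2, hLg×2
hhLlGg×HhLLGg grid (8·8=64): HhLLGG=4 HhLLGg=8 HhLLgg=4 HhLlGG=4 HhLlGg=8 HhLlgg=4 hhLLGG=4 hhLLGg=8 hhLLgg=4 hhLlGG=4 hhLlGg=8 hhLlgg=4
hhLlGG hits 4/64; gcd=4; 4÷4/64÷4 = 1/16

P(hhLlGG) = 1/16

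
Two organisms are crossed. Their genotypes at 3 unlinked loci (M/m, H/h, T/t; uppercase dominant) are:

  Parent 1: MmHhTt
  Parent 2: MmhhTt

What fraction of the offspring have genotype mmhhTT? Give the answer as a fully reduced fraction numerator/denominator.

MmHhTt gametes: MHT×1, MHt×1, MhT×1, Mht×1, mHT×1, mHt×1, mhT×1, mht×1
MmhhTt gametes: MhT×2, Mht×2, mhT×2, mht×2
MmHhTt×MmhhTt grid (8·8=64): MMHhTT=2 MMHhTt=4 MMHhtt=2 MMhhTT=2 MMhhTt=4 MMhhtt=2 MmHhTT=4 MmHhTt=8 MmHhtt=4 MmhhTT=4 MmhhTt=8 Mmhhtt=4 mmHhTT=2 mmHhTt=4 mmHhtt=2 mmhhTT=2 mmhhTt=4 mmhhtt=2
mmhhTT hits 2/64; gcd=2; 2÷2/64÷2 = 1/32

P(mmhhTT) = 1/32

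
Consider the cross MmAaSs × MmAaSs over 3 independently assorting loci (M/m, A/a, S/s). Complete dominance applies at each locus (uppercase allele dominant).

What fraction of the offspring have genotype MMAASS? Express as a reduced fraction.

MmAaSs gametes: MAS×1, MAs×1, MaS×1, Mas×1, mAS×1, mAs×1, maS×1, mas×1
MmAaSs gametes: MAS×1, MAs×1, MaS×1, Mas×1, mAS×1, mAs×1, maS×1, mas×1
MmAaSs×MmAaSs grid (8·8=64): MMAASS=1 MMAASs=2 MMAAss=1 MMAaSS=2 MMAaSs=4 MMAass=2 MMaaSS=1 MMaaSs=2 MMaass=1 MmAASS=2 MmAASs=4 MmAAss=2 MmAaSS=4 MmAaSs=8 MmAass=4 MmaaSS=2 MmaaSs=4 Mmaass=2 mmAASS=1 mmAASs=2 mmAAss=1 mmAaSS=2 mmAaSs=4 mmAass=2 mmaaSS=1 mmaaSs=2 mmaass=1
MMAASS hits 1/64; gcd=1; 1÷1/64÷1 = 1/64

P(MMAASS) = 1/64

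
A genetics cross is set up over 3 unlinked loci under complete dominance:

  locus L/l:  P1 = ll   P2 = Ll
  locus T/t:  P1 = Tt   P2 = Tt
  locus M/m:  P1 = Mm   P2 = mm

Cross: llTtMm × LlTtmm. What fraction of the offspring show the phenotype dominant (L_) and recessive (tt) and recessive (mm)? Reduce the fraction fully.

llTtMm gametes: lTM×2, lTm×2, ltM×2, ltm×2
LlTtmm gametes: LTm×2, Ltm×2, lTm×2, ltm×2
llTtMm×LlTtmm grid (8·8=64): LlTTMm=4 LlTTmm=4 LlTtMm=8 LlTtmm=8 LlttMm=4 Llttmm=4 llTTMm=4 llTTmm=4 llTtMm=8 llTtmm=8 llttMm=4 llttmm=4
L_ tt mm hits 4/64; gcd=4; 4÷4/64÷4 = 1/16

P(L_ tt mm) = 1/16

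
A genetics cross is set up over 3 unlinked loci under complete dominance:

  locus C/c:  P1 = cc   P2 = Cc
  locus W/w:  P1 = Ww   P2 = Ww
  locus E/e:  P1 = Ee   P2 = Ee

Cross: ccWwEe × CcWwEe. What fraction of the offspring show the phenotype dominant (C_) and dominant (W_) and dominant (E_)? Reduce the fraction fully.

P(C_ W_ E_) = 9/32

ccWwEe gametes: cWE×2, cWe×2, cwE×2, cwe×2
CcWwEe gametes: CWE×1, CWe×1, CwE×1, Cwe×1, cWE×1, cWe×1, cwE×1, cwe×1
ccWwEe×CcWwEe grid (8·8=64): CcWWEE=2 CcWWEe=4 CcWWee=2 CcWwEE=4 CcWwEe=8 CcWwee=4 CcwwEE=2 CcwwEe=4 Ccwwee=2 ccWWEE=2 ccWWEe=4 ccWWee=2 ccWwEE=4 ccWwEe=8 ccWwee=4 ccwwEE=2 ccwwEe=4 ccwwee=2
C_ W_ E_ hits 18/64; gcd=2; 18÷2/64÷2 = 9/32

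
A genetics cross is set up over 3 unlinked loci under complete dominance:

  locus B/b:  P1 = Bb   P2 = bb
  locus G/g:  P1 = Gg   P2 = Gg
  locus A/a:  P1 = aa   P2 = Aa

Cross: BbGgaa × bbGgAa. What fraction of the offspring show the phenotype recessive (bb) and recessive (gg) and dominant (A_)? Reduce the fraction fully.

P(bb gg A_) = 1/16

BbGgaa gametes: BGa×2, Bga×2, bGa×2, bga×2
bbGgAa gametes: bGA×2, bGa×2, bgA×2, bga×2
BbGgaa×bbGgAa grid (8·8=64): BbGGAa=4 BbGGaa=4 BbGgAa=8 BbGgaa=8 BbggAa=4 Bbggaa=4 bbGGAa=4 bbGGaa=4 bbGgAa=8 bbGgaa=8 bbggAa=4 bbggaa=4
bb gg A_ hits 4/64; gcd=4; 4÷4/64÷4 = 1/16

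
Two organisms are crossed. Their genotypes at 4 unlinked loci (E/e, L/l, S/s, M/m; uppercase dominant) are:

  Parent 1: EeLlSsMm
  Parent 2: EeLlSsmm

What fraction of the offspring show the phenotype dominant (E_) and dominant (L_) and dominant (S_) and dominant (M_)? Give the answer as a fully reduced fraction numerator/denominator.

EeLlSsMm gametes: ELSM×1, ELSm×1, ELsM×1, ELsm×1, ElSM×1, ElSm×1, ElsM×1, Elsm×1, eLSM×1, eLSm×1, eLsM×1, eLsm×1, elSM×1, elSm×1, elsM×1, elsm×1
EeLlSsmm gametes: ELSm×2, ELsm×2, ElSm×2, Elsm×2, eLSm×2, eLsm×2, elSm×2, elsm×2
EeLlSsMm×EeLlSsmm grid (16·16=256): EELLSSMm=2 EELLSSmm=2 EELLSsMm=4 EELLSsmm=4 EELLssMm=2 EELLssmm=2 EELlSSMm=4 EELlSSmm=4 EELlSsMm=8 EELlSsmm=8 EELlssMm=4 EELlssmm=4 EEllSSMm=2 EEllSSmm=2 EEllSsMm=4 EEllSsmm=4 EEllssMm=2 EEllssmm=2 EeLLSSMm=4 EeLLSSmm=4 EeLLSsMm=8 EeLLSsmm=8 EeLLssMm=4 EeLLssmm=4 EeLlSSMm=8 EeLlSSmm=8 EeLlSsMm=16 EeLlSsmm=16 EeLlssMm=8 EeLlssmm=8 EellSSMm=4 EellSSmm=4 EellSsMm=8 EellSsmm=8 EellssMm=4 Eellssmm=4 eeLLSSMm=2 eeLLSSmm=2 eeLLSsMm=4 eeLLSsmm=4 eeLLssMm=2 eeLLssmm=2 eeLlSSMm=4 eeLlSSmm=4 eeLlSsMm=8 eeLlSsmm=8 eeLlssMm=4 eeLlssmm=4 eellSSMm=2 eellSSmm=2 eellSsMm=4 eellSsmm=4 eellssMm=2 eellssmm=2
E_ L_ S_ M_ hits 54/256; gcd=2; 54÷2/256÷2 = 27/128

P(E_ L_ S_ M_) = 27/128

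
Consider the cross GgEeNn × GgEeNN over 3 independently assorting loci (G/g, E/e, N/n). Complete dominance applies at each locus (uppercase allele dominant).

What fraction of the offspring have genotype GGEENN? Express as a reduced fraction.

GgEeNn gametes: GEN×1, GEn×1, GeN×1, Gen×1, gEN×1, gEn×1, geN×1, gen×1
GgEeNN gametes: GEN×2, GeN×2, gEN×2, geN×2
GgEeNn×GgEeNN grid (8·8=64): GGEENN=2 GGEENn=2 GGEeNN=4 GGEeNn=4 GGeeNN=2 GGeeNn=2 GgEENN=4 GgEENn=4 GgEeNN=8 GgEeNn=8 GgeeNN=4 GgeeNn=4 ggEENN=2 ggEENn=2 ggEeNN=4 ggEeNn=4 ggeeNN=2 ggeeNn=2
GGEENN hits 2/64; gcd=2; 2÷2/64÷2 = 1/32

P(GGEENN) = 1/32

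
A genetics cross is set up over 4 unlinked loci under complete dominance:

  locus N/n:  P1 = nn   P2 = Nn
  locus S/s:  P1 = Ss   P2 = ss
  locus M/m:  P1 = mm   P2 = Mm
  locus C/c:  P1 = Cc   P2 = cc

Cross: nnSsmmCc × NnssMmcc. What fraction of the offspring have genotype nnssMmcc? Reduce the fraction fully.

nnSsmmCc gametes: nSmC×4, nSmc×4, nsmC×4, nsmc×4
NnssMmcc gametes: NsMc×4, Nsmc×4, nsMc×4, nsmc×4
nnSsmmCc×NnssMmcc grid (16·16=256): NnSsMmCc=16 NnSsMmcc=16 NnSsmmCc=16 NnSsmmcc=16 NnssMmCc=16 NnssMmcc=16 NnssmmCc=16 Nnssmmcc=16 nnSsMmCc=16 nnSsMmcc=16 nnSsmmCc=16 nnSsmmcc=16 nnssMmCc=16 nnssMmcc=16 nnssmmCc=16 nnssmmcc=16
nnssMmcc hits 16/256; gcd=16; 16÷16/256÷16 = 1/16

P(nnssMmcc) = 1/16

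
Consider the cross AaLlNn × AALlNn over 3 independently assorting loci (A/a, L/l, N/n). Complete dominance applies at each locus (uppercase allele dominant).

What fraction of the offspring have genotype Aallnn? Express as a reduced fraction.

P(Aallnn) = 1/32

AaLlNn gametes: ALN×1, ALn×1, AlN×1, Aln×1, aLN×1, aLn×1, alN×1, aln×1
AALlNn gametes: ALN×2, ALn×2, AlN×2, Aln×2
AaLlNn×AALlNn grid (8·8=64): AALLNN=2 AALLNn=4 AALLnn=2 AALlNN=4 AALlNn=8 AALlnn=4 AAllNN=2 AAllNn=4 AAllnn=2 AaLLNN=2 AaLLNn=4 AaLLnn=2 AaLlNN=4 AaLlNn=8 AaLlnn=4 AallNN=2 AallNn=4 Aallnn=2
Aallnn hits 2/64; gcd=2; 2÷2/64÷2 = 1/32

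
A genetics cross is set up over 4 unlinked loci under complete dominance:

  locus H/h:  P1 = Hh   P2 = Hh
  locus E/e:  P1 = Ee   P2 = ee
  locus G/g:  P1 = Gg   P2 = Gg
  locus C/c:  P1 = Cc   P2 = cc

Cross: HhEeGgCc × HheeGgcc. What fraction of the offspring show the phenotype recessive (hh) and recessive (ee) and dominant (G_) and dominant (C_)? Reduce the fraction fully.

HhEeGgCc gametes: HEGC×1, HEGc×1, HEgC×1, HEgc×1, HeGC×1, HeGc×1, HegC×1, Hegc×1, hEGC×1, hEGc×1, hEgC×1, hEgc×1, heGC×1, heGc×1, hegC×1, hegc×1
HheeGgcc gametes: HeGc×4, Hegc×4, heGc×4, hegc×4
HhEeGgCc×HheeGgcc grid (16·16=256): HHEeGGCc=4 HHEeGGcc=4 HHEeGgCc=8 HHEeGgcc=8 HHEeggCc=4 HHEeggcc=4 HHeeGGCc=4 HHeeGGcc=4 HHeeGgCc=8 HHeeGgcc=8 HHeeggCc=4 HHeeggcc=4 HhEeGGCc=8 HhEeGGcc=8 HhEeGgCc=16 HhEeGgcc=16 HhEeggCc=8 HhEeggcc=8 HheeGGCc=8 HheeGGcc=8 HheeGgCc=16 HheeGgcc=16 HheeggCc=8 Hheeggcc=8 hhEeGGCc=4 hhEeGGcc=4 hhEeGgCc=8 hhEeGgcc=8 hhEeggCc=4 hhEeggcc=4 hheeGGCc=4 hheeGGcc=4 hheeGgCc=8 hheeGgcc=8 hheeggCc=4 hheeggcc=4
hh ee G_ C_ hits 12/256; gcd=4; 12÷4/256÷4 = 3/64

P(hh ee G_ C_) = 3/64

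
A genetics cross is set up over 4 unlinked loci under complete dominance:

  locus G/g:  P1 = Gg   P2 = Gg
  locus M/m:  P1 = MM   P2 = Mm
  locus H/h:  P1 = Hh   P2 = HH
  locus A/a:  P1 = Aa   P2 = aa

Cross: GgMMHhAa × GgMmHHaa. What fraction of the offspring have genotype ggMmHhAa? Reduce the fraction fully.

GgMMHhAa gametes: GMHA×2, GMHa×2, GMhA×2, GMha×2, gMHA×2, gMHa×2, gMhA×2, gMha×2
GgMmHHaa gametes: GMHa×4, GmHa×4, gMHa×4, gmHa×4
GgMMHhAa×GgMmHHaa grid (16·16=256): GGMMHHAa=8 GGMMHHaa=8 GGMMHhAa=8 GGMMHhaa=8 GGMmHHAa=8 GGMmHHaa=8 GGMmHhAa=8 GGMmHhaa=8 GgMMHHAa=16 GgMMHHaa=16 GgMMHhAa=16 GgMMHhaa=16 GgMmHHAa=16 GgMmHHaa=16 GgMmHhAa=16 GgMmHhaa=16 ggMMHHAa=8 ggMMHHaa=8 ggMMHhAa=8 ggMMHhaa=8 ggMmHHAa=8 ggMmHHaa=8 ggMmHhAa=8 ggMmHhaa=8
ggMmHhAa hits 8/256; gcd=8; 8÷8/256÷8 = 1/32

P(ggMmHhAa) = 1/32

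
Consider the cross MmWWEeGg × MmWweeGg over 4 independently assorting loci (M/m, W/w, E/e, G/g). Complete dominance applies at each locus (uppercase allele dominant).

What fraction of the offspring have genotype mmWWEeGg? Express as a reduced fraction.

MmWWEeGg gametes: MWEG×2, MWEg×2, MWeG×2, MWeg×2, mWEG×2, mWEg×2, mWeG×2, mWeg×2
MmWweeGg gametes: MWeG×2, MWeg×2, MweG×2, Mweg×2, mWeG×2, mWeg×2, mweG×2, mweg×2
MmWWEeGg×MmWweeGg grid (16·16=256): MMWWEeGG=4 MMWWEeGg=8 MMWWEegg=4 MMWWeeGG=4 MMWWeeGg=8 MMWWeegg=4 MMWwEeGG=4 MMWwEeGg=8 MMWwEegg=4 MMWweeGG=4 MMWweeGg=8 MMWweegg=4 MmWWEeGG=8 MmWWEeGg=16 MmWWEegg=8 MmWWeeGG=8 MmWWeeGg=16 MmWWeegg=8 MmWwEeGG=8 MmWwEeGg=16 MmWwEegg=8 MmWweeGG=8 MmWweeGg=16 MmWweegg=8 mmWWEeGG=4 mmWWEeGg=8 mmWWEegg=4 mmWWeeGG=4 mmWWeeGg=8 mmWWeegg=4 mmWwEeGG=4 mmWwEeGg=8 mmWwEegg=4 mmWweeGG=4 mmWweeGg=8 mmWweegg=4
mmWWEeGg hits 8/256; gcd=8; 8÷8/256÷8 = 1/32

P(mmWWEeGg) = 1/32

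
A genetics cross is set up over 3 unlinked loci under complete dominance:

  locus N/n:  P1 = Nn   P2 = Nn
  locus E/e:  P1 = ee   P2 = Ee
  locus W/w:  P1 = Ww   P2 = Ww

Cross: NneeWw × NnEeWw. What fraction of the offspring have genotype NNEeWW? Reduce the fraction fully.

P(NNEeWW) = 1/32

NneeWw gametes: NeW×2, New×2, neW×2, new×2
NnEeWw gametes: NEW×1, NEw×1, NeW×1, New×1, nEW×1, nEw×1, neW×1, new×1
NneeWw×NnEeWw grid (8·8=64): NNEeWW=2 NNEeWw=4 NNEeww=2 NNeeWW=2 NNeeWw=4 NNeeww=2 NnEeWW=4 NnEeWw=8 NnEeww=4 NneeWW=4 NneeWw=8 Nneeww=4 nnEeWW=2 nnEeWw=4 nnEeww=2 nneeWW=2 nneeWw=4 nneeww=2
NNEeWW hits 2/64; gcd=2; 2÷2/64÷2 = 1/32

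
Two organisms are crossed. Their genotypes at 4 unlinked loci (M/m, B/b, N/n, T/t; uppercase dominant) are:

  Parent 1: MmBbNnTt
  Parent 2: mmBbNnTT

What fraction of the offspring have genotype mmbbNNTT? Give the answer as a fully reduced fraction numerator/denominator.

MmBbNnTt gametes: MBNT×1, MBNt×1, MBnT×1, MBnt×1, MbNT×1, MbNt×1, MbnT×1, Mbnt×1, mBNT×1, mBNt×1, mBnT×1, mBnt×1, mbNT×1, mbNt×1, mbnT×1, mbnt×1
mmBbNnTT gametes: mBNT×4, mBnT×4, mbNT×4, mbnT×4
MmBbNnTt×mmBbNnTT grid (16·16=256): MmBBNNTT=4 MmBBNNTt=4 MmBBNnTT=8 MmBBNnTt=8 MmBBnnTT=4 MmBBnnTt=4 MmBbNNTT=8 MmBbNNTt=8 MmBbNnTT=16 MmBbNnTt=16 MmBbnnTT=8 MmBbnnTt=8 MmbbNNTT=4 MmbbNNTt=4 MmbbNnTT=8 MmbbNnTt=8 MmbbnnTT=4 MmbbnnTt=4 mmBBNNTT=4 mmBBNNTt=4 mmBBNnTT=8 mmBBNnTt=8 mmBBnnTT=4 mmBBnnTt=4 mmBbNNTT=8 mmBbNNTt=8 mmBbNnTT=16 mmBbNnTt=16 mmBbnnTT=8 mmBbnnTt=8 mmbbNNTT=4 mmbbNNTt=4 mmbbNnTT=8 mmbbNnTt=8 mmbbnnTT=4 mmbbnnTt=4
mmbbNNTT hits 4/256; gcd=4; 4÷4/256÷4 = 1/64

P(mmbbNNTT) = 1/64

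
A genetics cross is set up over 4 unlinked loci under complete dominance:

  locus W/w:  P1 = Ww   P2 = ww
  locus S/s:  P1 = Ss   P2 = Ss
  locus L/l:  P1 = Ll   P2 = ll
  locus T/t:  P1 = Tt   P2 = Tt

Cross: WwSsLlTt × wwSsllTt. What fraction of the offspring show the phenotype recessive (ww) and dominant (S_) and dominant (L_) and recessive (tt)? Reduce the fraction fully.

WwSsLlTt gametes: WSLT×1, WSLt×1, WSlT×1, WSlt×1, WsLT×1, WsLt×1, WslT×1, Wslt×1, wSLT×1, wSLt×1, wSlT×1, wSlt×1, wsLT×1, wsLt×1, wslT×1, wslt×1
wwSsllTt gametes: wSlT×4, wSlt×4, wslT×4, wslt×4
WwSsLlTt×wwSsllTt grid (16·16=256): WwSSLlTT=4 WwSSLlTt=8 WwSSLltt=4 WwSSllTT=4 WwSSllTt=8 WwSSlltt=4 WwSsLlTT=8 WwSsLlTt=16 WwSsLltt=8 WwSsllTT=8 WwSsllTt=16 WwSslltt=8 WwssLlTT=4 WwssLlTt=8 WwssLltt=4 WwssllTT=4 WwssllTt=8 Wwsslltt=4 wwSSLlTT=4 wwSSLlTt=8 wwSSLltt=4 wwSSllTT=4 wwSSllTt=8 wwSSlltt=4 wwSsLlTT=8 wwSsLlTt=16 wwSsLltt=8 wwSsllTT=8 wwSsllTt=16 wwSslltt=8 wwssLlTT=4 wwssLlTt=8 wwssLltt=4 wwssllTT=4 wwssllTt=8 wwsslltt=4
ww S_ L_ tt hits 12/256; gcd=4; 12÷4/256÷4 = 3/64

P(ww S_ L_ tt) = 3/64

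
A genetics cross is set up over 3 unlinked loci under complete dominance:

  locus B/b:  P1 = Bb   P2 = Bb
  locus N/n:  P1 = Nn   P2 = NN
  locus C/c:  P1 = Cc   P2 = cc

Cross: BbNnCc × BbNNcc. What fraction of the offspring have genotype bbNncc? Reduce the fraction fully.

BbNnCc gametes: BNC×1, BNc×1, BnC×1, Bnc×1, bNC×1, bNc×1, bnC×1, bnc×1
BbNNcc gametes: BNc×4, bNc×4
BbNnCc×BbNNcc grid (8·8=64): BBNNCc=4 BBNNcc=4 BBNnCc=4 BBNncc=4 BbNNCc=8 BbNNcc=8 BbNnCc=8 BbNncc=8 bbNNCc=4 bbNNcc=4 bbNnCc=4 bbNncc=4
bbNncc hits 4/64; gcd=4; 4÷4/64÷4 = 1/16

P(bbNncc) = 1/16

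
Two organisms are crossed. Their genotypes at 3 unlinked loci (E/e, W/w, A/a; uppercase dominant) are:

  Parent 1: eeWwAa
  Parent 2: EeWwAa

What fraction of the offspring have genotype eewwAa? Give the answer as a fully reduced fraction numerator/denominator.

P(eewwAa) = 1/16

eeWwAa gametes: eWA×2, eWa×2, ewA×2, ewa×2
EeWwAa gametes: EWA×1, EWa×1, EwA×1, Ewa×1, eWA×1, eWa×1, ewA×1, ewa×1
eeWwAa×EeWwAa grid (8·8=64): EeWWAA=2 EeWWAa=4 EeWWaa=2 EeWwAA=4 EeWwAa=8 EeWwaa=4 EewwAA=2 EewwAa=4 Eewwaa=2 eeWWAA=2 eeWWAa=4 eeWWaa=2 eeWwAA=4 eeWwAa=8 eeWwaa=4 eewwAA=2 eewwAa=4 eewwaa=2
eewwAa hits 4/64; gcd=4; 4÷4/64÷4 = 1/16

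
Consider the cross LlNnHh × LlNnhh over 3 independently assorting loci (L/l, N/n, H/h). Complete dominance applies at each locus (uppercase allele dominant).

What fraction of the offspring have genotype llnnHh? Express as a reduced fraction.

LlNnHh gametes: LNH×1, LNh×1, LnH×1, Lnh×1, lNH×1, lNh×1, lnH×1, lnh×1
LlNnhh gametes: LNh×2, Lnh×2, lNh×2, lnh×2
LlNnHh×LlNnhh grid (8·8=64): LLNNHh=2 LLNNhh=2 LLNnHh=4 LLNnhh=4 LLnnHh=2 LLnnhh=2 LlNNHh=4 LlNNhh=4 LlNnHh=8 LlNnhh=8 LlnnHh=4 Llnnhh=4 llNNHh=2 llNNhh=2 llNnHh=4 llNnhh=4 llnnHh=2 llnnhh=2
llnnHh hits 2/64; gcd=2; 2÷2/64÷2 = 1/32

P(llnnHh) = 1/32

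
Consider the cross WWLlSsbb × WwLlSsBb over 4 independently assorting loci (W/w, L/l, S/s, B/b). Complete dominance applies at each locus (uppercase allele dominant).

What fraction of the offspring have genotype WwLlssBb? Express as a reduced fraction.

WWLlSsbb gametes: WLSb×4, WLsb×4, WlSb×4, Wlsb×4
WwLlSsBb gametes: WLSB×1, WLSb×1, WLsB×1, WLsb×1, WlSB×1, WlSb×1, WlsB×1, Wlsb×1, wLSB×1, wLSb×1, wLsB×1, wLsb×1, wlSB×1, wlSb×1, wlsB×1, wlsb×1
WWLlSsbb×WwLlSsBb grid (16·16=256): WWLLSSBb=4 WWLLSSbb=4 WWLLSsBb=8 WWLLSsbb=8 WWLLssBb=4 WWLLssbb=4 WWLlSSBb=8 WWLlSSbb=8 WWLlSsBb=16 WWLlSsbb=16 WWLlssBb=8 WWLlssbb=8 WWllSSBb=4 WWllSSbb=4 WWllSsBb=8 WWllSsbb=8 WWllssBb=4 WWllssbb=4 WwLLSSBb=4 WwLLSSbb=4 WwLLSsBb=8 WwLLSsbb=8 WwLLssBb=4 WwLLssbb=4 WwLlSSBb=8 WwLlSSbb=8 WwLlSsBb=16 WwLlSsbb=16 WwLlssBb=8 WwLlssbb=8 WwllSSBb=4 WwllSSbb=4 WwllSsBb=8 WwllSsbb=8 WwllssBb=4 Wwllssbb=4
WwLlssBb hits 8/256; gcd=8; 8÷8/256÷8 = 1/32

P(WwLlssBb) = 1/32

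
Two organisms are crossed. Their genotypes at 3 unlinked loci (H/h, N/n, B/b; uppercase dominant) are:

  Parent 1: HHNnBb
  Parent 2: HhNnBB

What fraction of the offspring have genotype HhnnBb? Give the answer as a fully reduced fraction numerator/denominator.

P(HhnnBb) = 1/16

HHNnBb gametes: HNB×2, HNb×2, HnB×2, Hnb×2
HhNnBB gametes: HNB×2, HnB×2, hNB×2, hnB×2
HHNnBb×HhNnBB grid (8·8=64): HHNNBB=4 HHNNBb=4 HHNnBB=8 HHNnBb=8 HHnnBB=4 HHnnBb=4 HhNNBB=4 HhNNBb=4 HhNnBB=8 HhNnBb=8 HhnnBB=4 HhnnBb=4
HhnnBb hits 4/64; gcd=4; 4÷4/64÷4 = 1/16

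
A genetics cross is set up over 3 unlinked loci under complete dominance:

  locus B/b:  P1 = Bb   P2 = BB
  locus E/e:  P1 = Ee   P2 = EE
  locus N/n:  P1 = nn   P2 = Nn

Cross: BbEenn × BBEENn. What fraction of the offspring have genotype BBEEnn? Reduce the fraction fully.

BbEenn gametes: BEn×2, Ben×2, bEn×2, ben×2
BBEENn gametes: BEN×4, BEn×4
BbEenn×BBEENn grid (8·8=64): BBEENn=8 BBEEnn=8 BBEeNn=8 BBEenn=8 BbEENn=8 BbEEnn=8 BbEeNn=8 BbEenn=8
BBEEnn hits 8/64; gcd=8; 8÷8/64÷8 = 1/8

P(BBEEnn) = 1/8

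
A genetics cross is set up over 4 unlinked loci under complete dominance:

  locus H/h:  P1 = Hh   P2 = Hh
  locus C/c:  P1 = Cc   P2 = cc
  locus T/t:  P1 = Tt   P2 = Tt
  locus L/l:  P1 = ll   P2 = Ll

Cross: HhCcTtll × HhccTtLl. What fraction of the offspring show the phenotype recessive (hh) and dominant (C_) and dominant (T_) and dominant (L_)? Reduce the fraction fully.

P(hh C_ T_ L_) = 3/64

HhCcTtll gametes: HCTl×2, HCtl×2, HcTl×2, Hctl×2, hCTl×2, hCtl×2, hcTl×2, hctl×2
HhccTtLl gametes: HcTL×2, HcTl×2, HctL×2, Hctl×2, hcTL×2, hcTl×2, hctL×2, hctl×2
HhCcTtll×HhccTtLl grid (16·16=256): HHCcTTLl=4 HHCcTTll=4 HHCcTtLl=8 HHCcTtll=8 HHCcttLl=4 HHCcttll=4 HHccTTLl=4 HHccTTll=4 HHccTtLl=8 HHccTtll=8 HHccttLl=4 HHccttll=4 HhCcTTLl=8 HhCcTTll=8 HhCcTtLl=16 HhCcTtll=16 HhCcttLl=8 HhCcttll=8 HhccTTLl=8 HhccTTll=8 HhccTtLl=16 HhccTtll=16 HhccttLl=8 Hhccttll=8 hhCcTTLl=4 hhCcTTll=4 hhCcTtLl=8 hhCcTtll=8 hhCcttLl=4 hhCcttll=4 hhccTTLl=4 hhccTTll=4 hhccTtLl=8 hhccTtll=8 hhccttLl=4 hhccttll=4
hh C_ T_ L_ hits 12/256; gcd=4; 12÷4/256÷4 = 3/64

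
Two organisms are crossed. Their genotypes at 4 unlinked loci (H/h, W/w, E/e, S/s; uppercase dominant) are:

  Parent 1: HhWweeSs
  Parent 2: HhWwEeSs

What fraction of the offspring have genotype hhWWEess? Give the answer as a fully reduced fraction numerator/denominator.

P(hhWWEess) = 1/128

HhWweeSs gametes: HWeS×2, HWes×2, HweS×2, Hwes×2, hWeS×2, hWes×2, hweS×2, hwes×2
HhWwEeSs gametes: HWES×1, HWEs×1, HWeS×1, HWes×1, HwES×1, HwEs×1, HweS×1, Hwes×1, hWES×1, hWEs×1, hWeS×1, hWes×1, hwES×1, hwEs×1, hweS×1, hwes×1
HhWweeSs×HhWwEeSs grid (16·16=256): HHWWEeSS=2 HHWWEeSs=4 HHWWEess=2 HHWWeeSS=2 HHWWeeSs=4 HHWWeess=2 HHWwEeSS=4 HHWwEeSs=8 HHWwEess=4 HHWweeSS=4 HHWweeSs=8 HHWweess=4 HHwwEeSS=2 HHwwEeSs=4 HHwwEess=2 HHwweeSS=2 HHwweeSs=4 HHwweess=2 HhWWEeSS=4 HhWWEeSs=8 HhWWEess=4 HhWWeeSS=4 HhWWeeSs=8 HhWWeess=4 HhWwEeSS=8 HhWwEeSs=16 HhWwEess=8 HhWweeSS=8 HhWweeSs=16 HhWweess=8 HhwwEeSS=4 HhwwEeSs=8 HhwwEess=4 HhwweeSS=4 HhwweeSs=8 Hhwweess=4 hhWWEeSS=2 hhWWEeSs=4 hhWWEess=2 hhWWeeSS=2 hhWWeeSs=4 hhWWeess=2 hhWwEeSS=4 hhWwEeSs=8 hhWwEess=4 hhWweeSS=4 hhWweeSs=8 hhWweess=4 hhwwEeSS=2 hhwwEeSs=4 hhwwEess=2 hhwweeSS=2 hhwweeSs=4 hhwweess=2
hhWWEess hits 2/256; gcd=2; 2÷2/256÷2 = 1/128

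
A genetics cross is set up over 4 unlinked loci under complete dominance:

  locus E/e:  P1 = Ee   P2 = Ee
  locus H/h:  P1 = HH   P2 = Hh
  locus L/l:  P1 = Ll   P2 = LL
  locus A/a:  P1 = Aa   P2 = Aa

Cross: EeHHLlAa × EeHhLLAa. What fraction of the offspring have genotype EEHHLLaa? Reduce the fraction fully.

EeHHLlAa gametes: EHLA×2, EHLa×2, EHlA×2, EHla×2, eHLA×2, eHLa×2, eHlA×2, eHla×2
EeHhLLAa gametes: EHLA×2, EHLa×2, EhLA×2, EhLa×2, eHLA×2, eHLa×2, ehLA×2, ehLa×2
EeHHLlAa×EeHhLLAa grid (16·16=256): EEHHLLAA=4 EEHHLLAa=8 EEHHLLaa=4 EEHHLlAA=4 EEHHLlAa=8 EEHHLlaa=4 EEHhLLAA=4 EEHhLLAa=8 EEHhLLaa=4 EEHhLlAA=4 EEHhLlAa=8 EEHhLlaa=4 EeHHLLAA=8 EeHHLLAa=16 EeHHLLaa=8 EeHHLlAA=8 EeHHLlAa=16 EeHHLlaa=8 EeHhLLAA=8 EeHhLLAa=16 EeHhLLaa=8 EeHhLlAA=8 EeHhLlAa=16 EeHhLlaa=8 eeHHLLAA=4 eeHHLLAa=8 eeHHLLaa=4 eeHHLlAA=4 eeHHLlAa=8 eeHHLlaa=4 eeHhLLAA=4 eeHhLLAa=8 eeHhLLaa=4 eeHhLlAA=4 eeHhLlAa=8 eeHhLlaa=4
EEHHLLaa hits 4/256; gcd=4; 4÷4/256÷4 = 1/64

P(EEHHLLaa) = 1/64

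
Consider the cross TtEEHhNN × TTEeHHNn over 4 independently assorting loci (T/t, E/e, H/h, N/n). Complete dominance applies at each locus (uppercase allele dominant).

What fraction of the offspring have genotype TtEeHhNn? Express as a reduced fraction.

P(TtEeHhNn) = 1/16

TtEEHhNN gametes: TEHN×4, TEhN×4, tEHN×4, tEhN×4
TTEeHHNn gametes: TEHN×4, TEHn×4, TeHN×4, TeHn×4
TtEEHhNN×TTEeHHNn grid (16·16=256): TTEEHHNN=16 TTEEHHNn=16 TTEEHhNN=16 TTEEHhNn=16 TTEeHHNN=16 TTEeHHNn=16 TTEeHhNN=16 TTEeHhNn=16 TtEEHHNN=16 TtEEHHNn=16 TtEEHhNN=16 TtEEHhNn=16 TtEeHHNN=16 TtEeHHNn=16 TtEeHhNN=16 TtEeHhNn=16
TtEeHhNn hits 16/256; gcd=16; 16÷16/256÷16 = 1/16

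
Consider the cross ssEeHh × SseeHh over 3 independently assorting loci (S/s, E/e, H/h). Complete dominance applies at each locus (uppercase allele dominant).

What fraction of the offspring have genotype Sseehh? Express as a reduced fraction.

P(Sseehh) = 1/16

ssEeHh gametes: sEH×2, sEh×2, seH×2, seh×2
SseeHh gametes: SeH×2, Seh×2, seH×2, seh×2
ssEeHh×SseeHh grid (8·8=64): SsEeHH=4 SsEeHh=8 SsEehh=4 SseeHH=4 SseeHh=8 Sseehh=4 ssEeHH=4 ssEeHh=8 ssEehh=4 sseeHH=4 sseeHh=8 sseehh=4
Sseehh hits 4/64; gcd=4; 4÷4/64÷4 = 1/16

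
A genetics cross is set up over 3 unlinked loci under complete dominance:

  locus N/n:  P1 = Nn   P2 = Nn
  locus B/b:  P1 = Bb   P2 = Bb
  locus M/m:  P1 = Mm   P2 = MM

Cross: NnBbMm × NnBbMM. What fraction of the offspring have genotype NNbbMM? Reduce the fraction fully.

P(NNbbMM) = 1/32

NnBbMm gametes: NBM×1, NBm×1, NbM×1, Nbm×1, nBM×1, nBm×1, nbM×1, nbm×1
NnBbMM gametes: NBM×2, NbM×2, nBM×2, nbM×2
NnBbMm×NnBbMM grid (8·8=64): NNBBMM=2 NNBBMm=2 NNBbMM=4 NNBbMm=4 NNbbMM=2 NNbbMm=2 NnBBMM=4 NnBBMm=4 NnBbMM=8 NnBbMm=8 NnbbMM=4 NnbbMm=4 nnBBMM=2 nnBBMm=2 nnBbMM=4 nnBbMm=4 nnbbMM=2 nnbbMm=2
NNbbMM hits 2/64; gcd=2; 2÷2/64÷2 = 1/32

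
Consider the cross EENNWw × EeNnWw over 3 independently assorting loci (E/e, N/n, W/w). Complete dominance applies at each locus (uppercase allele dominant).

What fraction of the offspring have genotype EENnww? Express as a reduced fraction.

EENNWw gametes: ENW×4, ENw×4
EeNnWw gametes: ENW×1, ENw×1, EnW×1, Enw×1, eNW×1, eNw×1, enW×1, enw×1
EENNWw×EeNnWw grid (8·8=64): EENNWW=4 EENNWw=8 EENNww=4 EENnWW=4 EENnWw=8 EENnww=4 EeNNWW=4 EeNNWw=8 EeNNww=4 EeNnWW=4 EeNnWw=8 EeNnww=4
EENnww hits 4/64; gcd=4; 4÷4/64÷4 = 1/16

P(EENnww) = 1/16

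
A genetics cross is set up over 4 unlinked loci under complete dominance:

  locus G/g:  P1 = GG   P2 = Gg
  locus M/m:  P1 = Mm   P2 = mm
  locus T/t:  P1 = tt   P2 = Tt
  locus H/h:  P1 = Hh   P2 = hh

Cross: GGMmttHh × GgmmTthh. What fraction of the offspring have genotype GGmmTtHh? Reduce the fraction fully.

P(GGmmTtHh) = 1/16

GGMmttHh gametes: GMtH×4, GMth×4, GmtH×4, Gmth×4
GgmmTthh gametes: GmTh×4, Gmth×4, gmTh×4, gmth×4
GGMmttHh×GgmmTthh grid (16·16=256): GGMmTtHh=16 GGMmTthh=16 GGMmttHh=16 GGMmtthh=16 GGmmTtHh=16 GGmmTthh=16 GGmmttHh=16 GGmmtthh=16 GgMmTtHh=16 GgMmTthh=16 GgMmttHh=16 GgMmtthh=16 GgmmTtHh=16 GgmmTthh=16 GgmmttHh=16 Ggmmtthh=16
GGmmTtHh hits 16/256; gcd=16; 16÷16/256÷16 = 1/16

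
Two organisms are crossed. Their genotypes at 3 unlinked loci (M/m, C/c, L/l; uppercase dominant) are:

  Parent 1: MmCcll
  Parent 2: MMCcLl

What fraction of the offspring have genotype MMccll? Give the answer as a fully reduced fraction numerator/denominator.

MmCcll gametes: MCl×2, Mcl×2, mCl×2, mcl×2
MMCcLl gametes: MCL×2, MCl×2, McL×2, Mcl×2
MmCcll×MMCcLl grid (8·8=64): MMCCLl=4 MMCCll=4 MMCcLl=8 MMCcll=8 MMccLl=4 MMccll=4 MmCCLl=4 MmCCll=4 MmCcLl=8 MmCcll=8 MmccLl=4 Mmccll=4
MMccll hits 4/64; gcd=4; 4÷4/64÷4 = 1/16

P(MMccll) = 1/16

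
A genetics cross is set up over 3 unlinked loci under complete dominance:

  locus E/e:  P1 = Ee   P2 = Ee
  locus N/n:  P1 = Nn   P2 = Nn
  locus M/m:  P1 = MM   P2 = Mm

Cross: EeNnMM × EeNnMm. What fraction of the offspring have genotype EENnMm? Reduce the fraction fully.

P(EENnMm) = 1/16

EeNnMM gametes: ENM×2, EnM×2, eNM×2, enM×2
EeNnMm gametes: ENM×1, ENm×1, EnM×1, Enm×1, eNM×1, eNm×1, enM×1, enm×1
EeNnMM×EeNnMm grid (8·8=64): EENNMM=2 EENNMm=2 EENnMM=4 EENnMm=4 EEnnMM=2 EEnnMm=2 EeNNMM=4 EeNNMm=4 EeNnMM=8 EeNnMm=8 EennMM=4 EennMm=4 eeNNMM=2 eeNNMm=2 eeNnMM=4 eeNnMm=4 eennMM=2 eennMm=2
EENnMm hits 4/64; gcd=4; 4÷4/64÷4 = 1/16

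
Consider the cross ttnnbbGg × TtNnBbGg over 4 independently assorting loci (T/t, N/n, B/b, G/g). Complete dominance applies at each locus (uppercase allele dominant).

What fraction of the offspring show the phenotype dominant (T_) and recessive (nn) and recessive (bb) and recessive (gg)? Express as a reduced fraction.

ttnnbbGg gametes: tnbG×8, tnbg×8
TtNnBbGg gametes: TNBG×1, TNBg×1, TNbG×1, TNbg×1, TnBG×1, TnBg×1, TnbG×1, Tnbg×1, tNBG×1, tNBg×1, tNbG×1, tNbg×1, tnBG×1, tnBg×1, tnbG×1, tnbg×1
ttnnbbGg×TtNnBbGg grid (16·16=256): TtNnBbGG=8 TtNnBbGg=16 TtNnBbgg=8 TtNnbbGG=8 TtNnbbGg=16 TtNnbbgg=8 TtnnBbGG=8 TtnnBbGg=16 TtnnBbgg=8 TtnnbbGG=8 TtnnbbGg=16 Ttnnbbgg=8 ttNnBbGG=8 ttNnBbGg=16 ttNnBbgg=8 ttNnbbGG=8 ttNnbbGg=16 ttNnbbgg=8 ttnnBbGG=8 ttnnBbGg=16 ttnnBbgg=8 ttnnbbGG=8 ttnnbbGg=16 ttnnbbgg=8
T_ nn bb gg hits 8/256; gcd=8; 8÷8/256÷8 = 1/32

P(T_ nn bb gg) = 1/32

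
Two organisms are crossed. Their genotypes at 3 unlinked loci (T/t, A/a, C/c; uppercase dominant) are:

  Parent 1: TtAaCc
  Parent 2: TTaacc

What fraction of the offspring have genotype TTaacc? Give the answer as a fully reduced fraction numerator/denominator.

TtAaCc gametes: TAC×1, TAc×1, TaC×1, Tac×1, tAC×1, tAc×1, taC×1, tac×1
TTaacc gametes: Tac×8
TtAaCc×TTaacc grid (8·8=64): TTAaCc=8 TTAacc=8 TTaaCc=8 TTaacc=8 TtAaCc=8 TtAacc=8 TtaaCc=8 Ttaacc=8
TTaacc hits 8/64; gcd=8; 8÷8/64÷8 = 1/8

P(TTaacc) = 1/8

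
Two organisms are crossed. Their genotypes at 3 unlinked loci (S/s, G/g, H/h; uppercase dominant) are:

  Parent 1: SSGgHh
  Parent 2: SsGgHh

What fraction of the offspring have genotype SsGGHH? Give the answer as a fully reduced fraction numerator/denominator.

P(SsGGHH) = 1/32

SSGgHh gametes: SGH×2, SGh×2, SgH×2, Sgh×2
SsGgHh gametes: SGH×1, SGh×1, SgH×1, Sgh×1, sGH×1, sGh×1, sgH×1, sgh×1
SSGgHh×SsGgHh grid (8·8=64): SSGGHH=2 SSGGHh=4 SSGGhh=2 SSGgHH=4 SSGgHh=8 SSGghh=4 SSggHH=2 SSggHh=4 SSgghh=2 SsGGHH=2 SsGGHh=4 SsGGhh=2 SsGgHH=4 SsGgHh=8 SsGghh=4 SsggHH=2 SsggHh=4 Ssgghh=2
SsGGHH hits 2/64; gcd=2; 2÷2/64÷2 = 1/32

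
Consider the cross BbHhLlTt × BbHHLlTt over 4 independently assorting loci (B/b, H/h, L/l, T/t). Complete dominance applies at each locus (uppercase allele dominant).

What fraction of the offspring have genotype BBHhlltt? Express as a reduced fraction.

BbHhLlTt gametes: BHLT×1, BHLt×1, BHlT×1, BHlt×1, BhLT×1, BhLt×1, BhlT×1, Bhlt×1, bHLT×1, bHLt×1, bHlT×1, bHlt×1, bhLT×1, bhLt×1, bhlT×1, bhlt×1
BbHHLlTt gametes: BHLT×2, BHLt×2, BHlT×2, BHlt×2, bHLT×2, bHLt×2, bHlT×2, bHlt×2
BbHhLlTt×BbHHLlTt grid (16·16=256): BBHHLLTT=2 BBHHLLTt=4 BBHHLLtt=2 BBHHLlTT=4 BBHHLlTt=8 BBHHLltt=4 BBHHllTT=2 BBHHllTt=4 BBHHlltt=2 BBHhLLTT=2 BBHhLLTt=4 BBHhLLtt=2 BBHhLlTT=4 BBHhLlTt=8 BBHhLltt=4 BBHhllTT=2 BBHhllTt=4 BBHhlltt=2 BbHHLLTT=4 BbHHLLTt=8 BbHHLLtt=4 BbHHLlTT=8 BbHHLlTt=16 BbHHLltt=8 BbHHllTT=4 BbHHllTt=8 BbHHlltt=4 BbHhLLTT=4 BbHhLLTt=8 BbHhLLtt=4 BbHhLlTT=8 BbHhLlTt=16 BbHhLltt=8 BbHhllTT=4 BbHhllTt=8 BbHhlltt=4 bbHHLLTT=2 bbHHLLTt=4 bbHHLLtt=2 bbHHLlTT=4 bbHHLlTt=8 bbHHLltt=4 bbHHllTT=2 bbHHllTt=4 bbHHlltt=2 bbHhLLTT=2 bbHhLLTt=4 bbHhLLtt=2 bbHhLlTT=4 bbHhLlTt=8 bbHhLltt=4 bbHhllTT=2 bbHhllTt=4 bbHhlltt=2
BBHhlltt hits 2/256; gcd=2; 2÷2/256÷2 = 1/128

P(BBHhlltt) = 1/128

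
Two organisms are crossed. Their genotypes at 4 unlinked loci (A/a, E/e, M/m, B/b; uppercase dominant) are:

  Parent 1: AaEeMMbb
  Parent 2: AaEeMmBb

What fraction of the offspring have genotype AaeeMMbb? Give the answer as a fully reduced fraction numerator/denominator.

P(AaeeMMbb) = 1/32

AaEeMMbb gametes: AEMb×4, AeMb×4, aEMb×4, aeMb×4
AaEeMmBb gametes: AEMB×1, AEMb×1, AEmB×1, AEmb×1, AeMB×1, AeMb×1, AemB×1, Aemb×1, aEMB×1, aEMb×1, aEmB×1, aEmb×1, aeMB×1, aeMb×1, aemB×1, aemb×1
AaEeMMbb×AaEeMmBb grid (16·16=256): AAEEMMBb=4 AAEEMMbb=4 AAEEMmBb=4 AAEEMmbb=4 AAEeMMBb=8 AAEeMMbb=8 AAEeMmBb=8 AAEeMmbb=8 AAeeMMBb=4 AAeeMMbb=4 AAeeMmBb=4 AAeeMmbb=4 AaEEMMBb=8 AaEEMMbb=8 AaEEMmBb=8 AaEEMmbb=8 AaEeMMBb=16 AaEeMMbb=16 AaEeMmBb=16 AaEeMmbb=16 AaeeMMBb=8 AaeeMMbb=8 AaeeMmBb=8 AaeeMmbb=8 aaEEMMBb=4 aaEEMMbb=4 aaEEMmBb=4 aaEEMmbb=4 aaEeMMBb=8 aaEeMMbb=8 aaEeMmBb=8 aaEeMmbb=8 aaeeMMBb=4 aaeeMMbb=4 aaeeMmBb=4 aaeeMmbb=4
AaeeMMbb hits 8/256; gcd=8; 8÷8/256÷8 = 1/32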